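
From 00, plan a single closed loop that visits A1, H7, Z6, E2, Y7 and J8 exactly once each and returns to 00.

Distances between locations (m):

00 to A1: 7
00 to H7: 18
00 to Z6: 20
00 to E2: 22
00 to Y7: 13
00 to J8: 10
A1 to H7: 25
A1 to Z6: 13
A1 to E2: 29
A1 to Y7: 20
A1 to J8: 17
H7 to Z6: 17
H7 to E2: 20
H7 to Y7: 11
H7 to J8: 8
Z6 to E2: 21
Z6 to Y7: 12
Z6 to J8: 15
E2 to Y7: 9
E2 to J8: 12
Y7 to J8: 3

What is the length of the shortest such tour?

79 m — the shortest possible round trip.

With 6 stops there are 6!/2 = 360 distinct round trips (a route and its reverse cost the same).
00 - A1 - H7 - Z6 - E2 - Y7 - J8 - 00: 7+25+17+21+9+3+10 = 92
00 - A1 - H7 - Z6 - E2 - J8 - Y7 - 00: 7+25+17+21+12+3+13 = 98
00 - A1 - H7 - Z6 - Y7 - E2 - J8 - 00: 7+25+17+12+9+12+10 = 92
00 - A1 - H7 - Z6 - Y7 - J8 - E2 - 00: 7+25+17+12+3+12+22 = 98
00 - A1 - H7 - Z6 - J8 - E2 - Y7 - 00: 7+25+17+15+12+9+13 = 98
00 - A1 - H7 - Z6 - J8 - Y7 - E2 - 00: 7+25+17+15+3+9+22 = 98
00 - A1 - H7 - E2 - Z6 - Y7 - J8 - 00: 7+25+20+21+12+3+10 = 98
00 - A1 - H7 - E2 - Z6 - J8 - Y7 - 00: 7+25+20+21+15+3+13 = 104
… (352 more)
00 - A1 - Z6 - H7 - E2 - Y7 - J8 - 00: 7+13+17+20+9+3+10 = 79  ← best
The minimum is 79.
One optimal route: 00 → A1 → Z6 → H7 → E2 → Y7 → J8 → 00 (or its reverse).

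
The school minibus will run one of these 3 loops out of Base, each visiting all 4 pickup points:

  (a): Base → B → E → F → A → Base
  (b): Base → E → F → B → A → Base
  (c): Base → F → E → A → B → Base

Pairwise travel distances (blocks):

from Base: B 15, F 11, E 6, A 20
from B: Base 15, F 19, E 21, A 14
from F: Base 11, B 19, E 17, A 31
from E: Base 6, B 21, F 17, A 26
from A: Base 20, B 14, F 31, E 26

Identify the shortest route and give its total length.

(a): 15 + 21 + 17 + 31 + 20 = 104
(b): 6 + 17 + 19 + 14 + 20 = 76
(c): 11 + 17 + 26 + 14 + 15 = 83

Shortest is (b), total 76 blocks.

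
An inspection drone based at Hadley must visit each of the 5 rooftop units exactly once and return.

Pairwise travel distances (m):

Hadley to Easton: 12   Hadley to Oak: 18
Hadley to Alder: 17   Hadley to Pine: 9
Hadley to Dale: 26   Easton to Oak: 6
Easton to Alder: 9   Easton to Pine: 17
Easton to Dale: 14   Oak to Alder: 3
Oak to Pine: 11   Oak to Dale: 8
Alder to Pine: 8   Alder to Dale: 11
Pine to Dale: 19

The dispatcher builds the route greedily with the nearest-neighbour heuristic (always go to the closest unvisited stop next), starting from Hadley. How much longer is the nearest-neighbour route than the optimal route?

Hadley: Pine=9, Easton=12, Alder=17, Oak=18, Dale=26 ⇒ Pine
Pine: Alder=8, Oak=11, Easton=17, Dale=19 ⇒ Alder
Alder: Oak=3, Easton=9, Dale=11 ⇒ Oak
Oak: Easton=6, Dale=8 ⇒ Easton
Easton: Dale=14 ⇒ Dale
NN route Hadley → Pine → Alder → Oak → Easton → Dale → Hadley costs 66.
Optimal: Hadley → Easton → Oak → Dale → Alder → Pine → Hadley costs 54 (by enumerating all 60 distinct tours).
Excess = 66 − 54 = 12.

The nearest-neighbour route is 12 m longer than optimal.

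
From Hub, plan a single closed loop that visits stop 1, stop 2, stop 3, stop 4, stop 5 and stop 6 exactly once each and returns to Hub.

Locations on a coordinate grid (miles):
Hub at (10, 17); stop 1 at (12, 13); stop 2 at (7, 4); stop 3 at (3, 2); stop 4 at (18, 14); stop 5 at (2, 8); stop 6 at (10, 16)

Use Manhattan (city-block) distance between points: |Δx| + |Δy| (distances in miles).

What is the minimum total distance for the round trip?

62 miles — the shortest possible round trip.

Hub → stop 1 → stop 2 → stop 3 → stop 4 → stop 5 → stop 6 → Hub: 6+14+6+27+22+16+1 = 92
Hub → stop 1 → stop 2 → stop 3 → stop 4 → stop 6 → stop 5 → Hub: 6+14+6+27+10+16+17 = 96
Hub → stop 1 → stop 2 → stop 3 → stop 5 → stop 4 → stop 6 → Hub: 6+14+6+7+22+10+1 = 66
Hub → stop 1 → stop 2 → stop 3 → stop 5 → stop 6 → stop 4 → Hub: 6+14+6+7+16+10+11 = 70
Hub → stop 1 → stop 2 → stop 3 → stop 6 → stop 4 → stop 5 → Hub: 6+14+6+21+10+22+17 = 96
Hub → stop 1 → stop 2 → stop 3 → stop 6 → stop 5 → stop 4 → Hub: 6+14+6+21+16+22+11 = 96
Hub → stop 1 → stop 2 → stop 4 → stop 3 → stop 5 → stop 6 → Hub: 6+14+21+27+7+16+1 = 92
Hub → stop 1 → stop 2 → stop 4 → stop 3 → stop 6 → stop 5 → Hub: 6+14+21+27+21+16+17 = 122
… (352 more)
Hub → stop 2 → stop 3 → stop 5 → stop 1 → stop 4 → stop 6 → Hub: 16+6+7+15+7+10+1 = 62  ← best
The minimum is 62.
One optimal route: Hub → stop 2 → stop 3 → stop 5 → stop 1 → stop 4 → stop 6 → Hub (or its reverse).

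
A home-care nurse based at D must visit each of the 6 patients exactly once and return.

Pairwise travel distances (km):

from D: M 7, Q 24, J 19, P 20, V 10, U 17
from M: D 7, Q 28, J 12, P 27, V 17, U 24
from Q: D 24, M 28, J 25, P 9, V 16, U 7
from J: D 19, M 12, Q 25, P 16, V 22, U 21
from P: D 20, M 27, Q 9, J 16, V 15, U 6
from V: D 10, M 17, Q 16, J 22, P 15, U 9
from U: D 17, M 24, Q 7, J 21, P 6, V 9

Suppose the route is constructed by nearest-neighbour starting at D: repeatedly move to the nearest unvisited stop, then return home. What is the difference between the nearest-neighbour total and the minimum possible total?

From D: M=7, V=10, U=17, J=19, P=20, Q=24 → choose M (7).
From M: J=12, V=17, U=24, P=27, Q=28 → choose J (12).
From J: P=16, U=21, V=22, Q=25 → choose P (16).
From P: U=6, Q=9, V=15 → choose U (6).
From U: Q=7, V=9 → choose Q (7).
From Q: V=16 → choose V (16).
NN route D → M → J → P → U → Q → V → D costs 74.
Optimal: D → M → J → P → Q → U → V → D costs 70 (by enumerating all 360 distinct tours).
Excess = 74 − 70 = 4.

4 km longer than the optimal tour.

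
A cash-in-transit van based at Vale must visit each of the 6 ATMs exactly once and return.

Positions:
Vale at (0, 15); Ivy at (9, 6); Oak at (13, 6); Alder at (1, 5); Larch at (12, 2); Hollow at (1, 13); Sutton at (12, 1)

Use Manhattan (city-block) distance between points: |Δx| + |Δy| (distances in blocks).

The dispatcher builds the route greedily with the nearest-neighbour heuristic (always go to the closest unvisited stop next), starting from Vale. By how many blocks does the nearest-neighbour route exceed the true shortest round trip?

From Vale: Hollow=3, Alder=11, Ivy=18, Oak=22, Larch=25, Sutton=26 → choose Hollow (3).
From Hollow: Alder=8, Ivy=15, Oak=19, Larch=22, Sutton=23 → choose Alder (8).
From Alder: Ivy=9, Oak=13, Larch=14, Sutton=15 → choose Ivy (9).
From Ivy: Oak=4, Larch=7, Sutton=8 → choose Oak (4).
From Oak: Larch=5, Sutton=6 → choose Larch (5).
From Larch: Sutton=1 → choose Sutton (1).
NN route Vale → Hollow → Alder → Ivy → Oak → Larch → Sutton → Vale costs 56.
Optimal: Vale → Ivy → Oak → Larch → Sutton → Alder → Hollow → Vale costs 54 (by enumerating all 360 distinct tours).
Excess = 56 − 54 = 2.

The nearest-neighbour route is 2 blocks longer than optimal.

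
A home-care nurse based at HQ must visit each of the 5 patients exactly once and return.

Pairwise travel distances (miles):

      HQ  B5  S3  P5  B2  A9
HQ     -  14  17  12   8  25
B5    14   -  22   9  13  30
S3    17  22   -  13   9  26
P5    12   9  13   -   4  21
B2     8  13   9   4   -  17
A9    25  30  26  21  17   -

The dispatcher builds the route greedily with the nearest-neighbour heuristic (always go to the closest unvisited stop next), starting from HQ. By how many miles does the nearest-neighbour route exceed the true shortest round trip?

7 miles longer than the optimal tour.

HQ: B2=8, P5=12, B5=14, S3=17, A9=25 ⇒ B2
B2: P5=4, S3=9, B5=13, A9=17 ⇒ P5
P5: B5=9, S3=13, A9=21 ⇒ B5
B5: S3=22, A9=30 ⇒ S3
S3: A9=26 ⇒ A9
NN route HQ → B2 → P5 → B5 → S3 → A9 → HQ costs 94.
Optimal: HQ → B5 → P5 → S3 → B2 → A9 → HQ costs 87 (by enumerating all 60 distinct tours).
Excess = 94 − 87 = 7.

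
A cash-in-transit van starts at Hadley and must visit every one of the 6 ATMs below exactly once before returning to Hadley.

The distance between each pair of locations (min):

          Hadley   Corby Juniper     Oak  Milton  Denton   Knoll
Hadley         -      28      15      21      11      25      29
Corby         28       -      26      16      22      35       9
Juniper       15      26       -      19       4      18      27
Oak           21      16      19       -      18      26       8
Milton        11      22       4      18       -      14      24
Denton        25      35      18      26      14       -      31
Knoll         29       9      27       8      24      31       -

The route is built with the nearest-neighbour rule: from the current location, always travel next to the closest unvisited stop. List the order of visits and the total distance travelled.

Nearest-neighbour total = 104 min; route Hadley → Milton → Juniper → Denton → Oak → Knoll → Corby → Hadley.

Hadley → [Milton:11 / Juniper:15 / Oak:21 / Denton:25 / Corby:28 / Knoll:29] → Milton (11)
Milton → [Juniper:4 / Denton:14 / Oak:18 / Corby:22 / Knoll:24] → Juniper (4)
Juniper → [Denton:18 / Oak:19 / Corby:26 / Knoll:27] → Denton (18)
Denton → [Oak:26 / Knoll:31 / Corby:35] → Oak (26)
Oak → [Knoll:8 / Corby:16] → Knoll (8)
Knoll → [Corby:9] → Corby (9)
Return Corby→Hadley: 28.
Total = 11 + 4 + 18 + 26 + 8 + 9 + 28 = 104.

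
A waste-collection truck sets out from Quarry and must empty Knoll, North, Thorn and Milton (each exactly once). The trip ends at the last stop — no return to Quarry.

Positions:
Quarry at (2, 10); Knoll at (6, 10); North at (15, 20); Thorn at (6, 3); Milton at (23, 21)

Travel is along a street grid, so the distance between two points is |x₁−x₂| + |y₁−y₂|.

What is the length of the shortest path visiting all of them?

Minimum one-way distance = 46.

There are 4! = 24 possible orderings.
Quarry→Knoll→North→Thorn→Milton: 4+19+26+35 = 84
Quarry→Knoll→North→Milton→Thorn: 4+19+9+35 = 67
Quarry→Knoll→Thorn→North→Milton: 4+7+26+9 = 46
Quarry→Knoll→Thorn→Milton→North: 4+7+35+9 = 55
Quarry→Knoll→Milton→North→Thorn: 4+28+9+26 = 67
Quarry→Knoll→Milton→Thorn→North: 4+28+35+26 = 93
Quarry→North→Knoll→Thorn→Milton: 23+19+7+35 = 84
Quarry→North→Knoll→Milton→Thorn: 23+19+28+35 = 105
Quarry→North→Thorn→Knoll→Milton: 23+26+7+28 = 84
Quarry→North→Thorn→Milton→Knoll: 23+26+35+28 = 112
Quarry→North→Milton→Knoll→Thorn: 23+9+28+7 = 67
Quarry→North→Milton→Thorn→Knoll: 23+9+35+7 = 74
Quarry→Thorn→Knoll→North→Milton: 11+7+19+9 = 46
Quarry→Thorn→Knoll→Milton→North: 11+7+28+9 = 55
… (10 more)
The minimum is 46.
One shortest path: Quarry → Knoll → Thorn → North → Milton.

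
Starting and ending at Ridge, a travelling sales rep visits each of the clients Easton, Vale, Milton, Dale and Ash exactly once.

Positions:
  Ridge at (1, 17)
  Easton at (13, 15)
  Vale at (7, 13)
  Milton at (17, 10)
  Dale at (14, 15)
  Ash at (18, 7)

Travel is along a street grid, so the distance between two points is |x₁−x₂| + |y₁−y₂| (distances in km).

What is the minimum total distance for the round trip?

Shortest round trip = 54 km.

Ridge-Easton-Vale-Milton-Dale-Ash-Ridge: 14+8+13+8+12+27 = 82
Ridge-Easton-Vale-Milton-Ash-Dale-Ridge: 14+8+13+4+12+15 = 66
Ridge-Easton-Vale-Dale-Milton-Ash-Ridge: 14+8+9+8+4+27 = 70
Ridge-Easton-Vale-Dale-Ash-Milton-Ridge: 14+8+9+12+4+23 = 70
Ridge-Easton-Vale-Ash-Milton-Dale-Ridge: 14+8+17+4+8+15 = 66
Ridge-Easton-Vale-Ash-Dale-Milton-Ridge: 14+8+17+12+8+23 = 82
Ridge-Easton-Milton-Vale-Dale-Ash-Ridge: 14+9+13+9+12+27 = 84
Ridge-Easton-Milton-Vale-Ash-Dale-Ridge: 14+9+13+17+12+15 = 80
Ridge-Easton-Milton-Dale-Vale-Ash-Ridge: 14+9+8+9+17+27 = 84
Ridge-Easton-Milton-Dale-Ash-Vale-Ridge: 14+9+8+12+17+10 = 70
Ridge-Easton-Milton-Ash-Vale-Dale-Ridge: 14+9+4+17+9+15 = 68
Ridge-Easton-Milton-Ash-Dale-Vale-Ridge: 14+9+4+12+9+10 = 58
Ridge-Easton-Dale-Vale-Milton-Ash-Ridge: 14+1+9+13+4+27 = 68
Ridge-Easton-Dale-Vale-Ash-Milton-Ridge: 14+1+9+17+4+23 = 68
… (46 more)
Ridge-Easton-Dale-Milton-Ash-Vale-Ridge: 14+1+8+4+17+10 = 54  ← best
The minimum is 54.
One optimal route: Ridge → Easton → Dale → Milton → Ash → Vale → Ridge (or its reverse).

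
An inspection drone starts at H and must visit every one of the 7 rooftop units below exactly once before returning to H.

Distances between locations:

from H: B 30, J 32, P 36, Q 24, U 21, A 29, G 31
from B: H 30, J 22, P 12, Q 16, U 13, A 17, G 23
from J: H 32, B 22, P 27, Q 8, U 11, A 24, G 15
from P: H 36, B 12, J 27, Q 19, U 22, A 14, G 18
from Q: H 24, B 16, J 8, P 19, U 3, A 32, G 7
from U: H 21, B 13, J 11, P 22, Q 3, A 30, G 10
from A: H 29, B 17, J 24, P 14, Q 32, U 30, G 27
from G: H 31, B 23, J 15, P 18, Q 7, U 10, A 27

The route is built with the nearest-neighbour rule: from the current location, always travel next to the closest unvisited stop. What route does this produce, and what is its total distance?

At H the remaining stops are U 21, Q 24, A 29, B 30, G 31, J 32, P 36; go to U.
At U the remaining stops are Q 3, G 10, J 11, B 13, P 22, A 30; go to Q.
At Q the remaining stops are G 7, J 8, B 16, P 19, A 32; go to G.
At G the remaining stops are J 15, P 18, B 23, A 27; go to J.
At J the remaining stops are B 22, A 24, P 27; go to B.
At B the remaining stops are P 12, A 17; go to P.
At P the remaining stops are A 14; go to A.
Return A→H: 29.
Total = 21 + 3 + 7 + 15 + 22 + 12 + 14 + 29 = 123.

Nearest-neighbour total = 123; route H → U → Q → G → J → B → P → A → H.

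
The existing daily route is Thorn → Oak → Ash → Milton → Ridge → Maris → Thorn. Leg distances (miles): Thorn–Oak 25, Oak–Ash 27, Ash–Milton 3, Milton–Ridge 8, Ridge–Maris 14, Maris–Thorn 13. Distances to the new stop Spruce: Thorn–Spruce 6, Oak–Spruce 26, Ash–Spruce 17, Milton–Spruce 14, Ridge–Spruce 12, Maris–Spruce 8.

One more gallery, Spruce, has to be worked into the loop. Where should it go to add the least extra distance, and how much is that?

+1 miles — insert Spruce between Maris and Thorn.

Insertion cost between consecutive stops i–j is d(i,Spruce) + d(Spruce,j) − d(i,j):
  between Thorn and Oak: 6 + 26 − 25 = 7
  between Oak and Ash: 26 + 17 − 27 = 16
  between Ash and Milton: 17 + 14 − 3 = 28
  between Milton and Ridge: 14 + 12 − 8 = 18
  between Ridge and Maris: 12 + 8 − 14 = 6
  between Maris and Thorn: 8 + 6 − 13 = 1
Cheapest insertion is between Maris and Thorn, adding 1.
New total = 90 + 1 = 91.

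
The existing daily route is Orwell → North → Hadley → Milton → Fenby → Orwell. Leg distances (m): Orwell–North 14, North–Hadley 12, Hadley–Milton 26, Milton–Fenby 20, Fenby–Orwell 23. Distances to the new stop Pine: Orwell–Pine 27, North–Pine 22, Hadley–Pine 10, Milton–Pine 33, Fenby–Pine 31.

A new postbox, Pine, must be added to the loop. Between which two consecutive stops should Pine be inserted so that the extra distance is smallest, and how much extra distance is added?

Adding 17 m by placing Pine on the Hadley–Milton leg.

Insertion cost between consecutive stops i–j is d(i,Pine) + d(Pine,j) − d(i,j):
  between Orwell and North: 27 + 22 − 14 = 35
  between North and Hadley: 22 + 10 − 12 = 20
  between Hadley and Milton: 10 + 33 − 26 = 17
  between Milton and Fenby: 33 + 31 − 20 = 44
  between Fenby and Orwell: 31 + 27 − 23 = 35
Cheapest insertion is between Hadley and Milton, adding 17.
New total = 95 + 17 = 112.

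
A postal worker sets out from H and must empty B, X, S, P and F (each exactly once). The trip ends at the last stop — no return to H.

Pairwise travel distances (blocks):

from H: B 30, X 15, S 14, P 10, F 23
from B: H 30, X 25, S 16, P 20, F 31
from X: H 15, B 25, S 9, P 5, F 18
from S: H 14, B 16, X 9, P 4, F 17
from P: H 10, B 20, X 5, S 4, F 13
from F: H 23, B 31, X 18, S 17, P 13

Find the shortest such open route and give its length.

66 blocks — the minimum one-way total.

There are 5! = 120 possible orderings.
H→B→X→S→P→F: 30+25+9+4+13 = 81
H→B→X→S→F→P: 30+25+9+17+13 = 94
H→B→X→P→S→F: 30+25+5+4+17 = 81
H→B→X→P→F→S: 30+25+5+13+17 = 90
H→B→X→F→S→P: 30+25+18+17+4 = 94
H→B→X→F→P→S: 30+25+18+13+4 = 90
H→B→S→X→P→F: 30+16+9+5+13 = 73
H→B→S→X→F→P: 30+16+9+18+13 = 86
H→B→S→P→X→F: 30+16+4+5+18 = 73
H→B→S→P→F→X: 30+16+4+13+18 = 81
H→B→S→F→X→P: 30+16+17+18+5 = 86
H→B→S→F→P→X: 30+16+17+13+5 = 81
H→B→P→X→S→F: 30+20+5+9+17 = 81
H→B→P→X→F→S: 30+20+5+18+17 = 90
… (106 more)
H→X→P→F→S→B: 15+5+13+17+16 = 66  ← best
The minimum is 66.
One shortest path: H → X → P → F → S → B.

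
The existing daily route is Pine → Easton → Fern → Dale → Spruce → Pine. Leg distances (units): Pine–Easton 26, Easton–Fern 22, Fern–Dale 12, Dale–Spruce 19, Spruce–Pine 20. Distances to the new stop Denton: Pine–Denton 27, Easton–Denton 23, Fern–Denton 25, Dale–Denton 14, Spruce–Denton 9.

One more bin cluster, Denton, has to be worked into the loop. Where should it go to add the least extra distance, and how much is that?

Minimum extra distance: 4, inserting Denton between Dale and Spruce.

Insertion cost between consecutive stops i–j is d(i,Denton) + d(Denton,j) − d(i,j):
  between Pine and Easton: 27 + 23 − 26 = 24
  between Easton and Fern: 23 + 25 − 22 = 26
  between Fern and Dale: 25 + 14 − 12 = 27
  between Dale and Spruce: 14 + 9 − 19 = 4
  between Spruce and Pine: 9 + 27 − 20 = 16
Cheapest insertion is between Dale and Spruce, adding 4.
New total = 99 + 4 = 103.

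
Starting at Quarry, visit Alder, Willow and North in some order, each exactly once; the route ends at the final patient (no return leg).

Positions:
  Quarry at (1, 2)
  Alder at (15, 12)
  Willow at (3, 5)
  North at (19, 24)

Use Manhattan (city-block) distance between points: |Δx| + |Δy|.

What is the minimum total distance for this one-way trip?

40 — the minimum one-way total.

There are 3! = 6 possible orderings.
Quarry → Alder → Willow → North: 24+19+35 = 78
Quarry → Alder → North → Willow: 24+16+35 = 75
Quarry → Willow → Alder → North: 5+19+16 = 40
Quarry → Willow → North → Alder: 5+35+16 = 56
Quarry → North → Alder → Willow: 40+16+19 = 75
Quarry → North → Willow → Alder: 40+35+19 = 94
The minimum is 40.
One shortest path: Quarry → Willow → Alder → North.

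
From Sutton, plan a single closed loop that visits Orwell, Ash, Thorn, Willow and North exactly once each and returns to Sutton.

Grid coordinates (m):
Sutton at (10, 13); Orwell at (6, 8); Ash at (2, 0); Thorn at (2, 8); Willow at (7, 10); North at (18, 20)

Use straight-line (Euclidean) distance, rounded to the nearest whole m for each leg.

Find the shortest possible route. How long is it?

There are 60 distinct closed tours to check (reversals are equivalent).
Sutton→Orwell→Ash→Thorn→Willow→North→Sutton: 6+9+8+5+15+11 = 54
Sutton→Orwell→Ash→Thorn→North→Willow→Sutton: 6+9+8+20+15+4 = 62
Sutton→Orwell→Ash→Willow→Thorn→North→Sutton: 6+9+11+5+20+11 = 62
Sutton→Orwell→Ash→Willow→North→Thorn→Sutton: 6+9+11+15+20+9 = 70
Sutton→Orwell→Ash→North→Thorn→Willow→Sutton: 6+9+26+20+5+4 = 70
Sutton→Orwell→Ash→North→Willow→Thorn→Sutton: 6+9+26+15+5+9 = 70
Sutton→Orwell→Thorn→Ash→Willow→North→Sutton: 6+4+8+11+15+11 = 55
Sutton→Orwell→Thorn→Ash→North→Willow→Sutton: 6+4+8+26+15+4 = 63
Sutton→Orwell→Thorn→Willow→Ash→North→Sutton: 6+4+5+11+26+11 = 63
Sutton→Orwell→Thorn→Willow→North→Ash→Sutton: 6+4+5+15+26+15 = 71
Sutton→Orwell→Thorn→North→Ash→Willow→Sutton: 6+4+20+26+11+4 = 71
Sutton→Orwell→Thorn→North→Willow→Ash→Sutton: 6+4+20+15+11+15 = 71
Sutton→Orwell→Willow→Ash→Thorn→North→Sutton: 6+2+11+8+20+11 = 58
Sutton→Orwell→Willow→Ash→North→Thorn→Sutton: 6+2+11+26+20+9 = 74
… (46 more)
The minimum is 54.
One optimal route: Sutton → Orwell → Ash → Thorn → Willow → North → Sutton (or its reverse).

54 m — the shortest possible round trip.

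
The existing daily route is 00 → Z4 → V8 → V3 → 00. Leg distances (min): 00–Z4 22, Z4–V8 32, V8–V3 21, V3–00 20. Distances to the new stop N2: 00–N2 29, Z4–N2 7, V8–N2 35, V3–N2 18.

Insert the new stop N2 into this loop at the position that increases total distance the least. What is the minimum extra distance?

Adding 10 min by placing N2 on the Z4–V8 leg.

Insertion cost between consecutive stops i–j is d(i,N2) + d(N2,j) − d(i,j):
  between 00 and Z4: 29 + 7 − 22 = 14
  between Z4 and V8: 7 + 35 − 32 = 10
  between V8 and V3: 35 + 18 − 21 = 32
  between V3 and 00: 18 + 29 − 20 = 27
Cheapest insertion is between Z4 and V8, adding 10.
New total = 95 + 10 = 105.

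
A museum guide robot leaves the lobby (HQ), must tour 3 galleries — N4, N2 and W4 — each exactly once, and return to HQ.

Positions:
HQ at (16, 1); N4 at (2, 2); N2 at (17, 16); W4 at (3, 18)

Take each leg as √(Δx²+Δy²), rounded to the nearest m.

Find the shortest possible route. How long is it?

Shortest round trip = 59 m.

There are 3 distinct closed tours to check (reversals are equivalent).
HQ→N4→N2→W4→HQ: 14+21+14+21 = 70
HQ→N4→W4→N2→HQ: 14+16+14+15 = 59
HQ→N2→N4→W4→HQ: 15+21+16+21 = 73
The minimum is 59.
One optimal route: HQ → N4 → W4 → N2 → HQ (or its reverse).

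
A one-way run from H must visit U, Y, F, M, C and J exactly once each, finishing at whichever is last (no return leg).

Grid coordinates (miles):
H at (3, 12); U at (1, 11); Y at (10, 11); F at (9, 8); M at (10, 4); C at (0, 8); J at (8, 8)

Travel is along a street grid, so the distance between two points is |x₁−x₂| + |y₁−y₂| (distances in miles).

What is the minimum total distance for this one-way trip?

Minimum one-way distance = 27 miles.

There are 6! = 720 possible orderings.
H - U - Y - F - M - C - J: 3+9+4+5+14+8 = 43
H - U - Y - F - M - J - C: 3+9+4+5+6+8 = 35
H - U - Y - F - C - M - J: 3+9+4+9+14+6 = 45
H - U - Y - F - C - J - M: 3+9+4+9+8+6 = 39
H - U - Y - F - J - M - C: 3+9+4+1+6+14 = 37
H - U - Y - F - J - C - M: 3+9+4+1+8+14 = 39
H - U - Y - M - F - C - J: 3+9+7+5+9+8 = 41
H - U - Y - M - F - J - C: 3+9+7+5+1+8 = 33
… (712 more)
H - U - C - J - F - Y - M: 3+4+8+1+4+7 = 27  ← best
The minimum is 27.
One shortest path: H → U → C → J → F → Y → M.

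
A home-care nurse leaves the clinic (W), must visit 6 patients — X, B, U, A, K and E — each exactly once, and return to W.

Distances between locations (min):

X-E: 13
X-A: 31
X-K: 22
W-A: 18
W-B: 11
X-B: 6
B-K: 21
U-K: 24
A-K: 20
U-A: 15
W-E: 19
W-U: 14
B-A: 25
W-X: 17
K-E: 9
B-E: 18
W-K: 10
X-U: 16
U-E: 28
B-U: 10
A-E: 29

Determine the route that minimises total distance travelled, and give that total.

There are 360 distinct closed tours to check (reversals are equivalent).
W → X → B → U → A → K → E → W: 17+6+10+15+20+9+19 = 96
W → X → B → U → A → E → K → W: 17+6+10+15+29+9+10 = 96
W → X → B → U → K → A → E → W: 17+6+10+24+20+29+19 = 125
W → X → B → U → K → E → A → W: 17+6+10+24+9+29+18 = 113
W → X → B → U → E → A → K → W: 17+6+10+28+29+20+10 = 120
W → X → B → U → E → K → A → W: 17+6+10+28+9+20+18 = 108
W → X → B → A → U → K → E → W: 17+6+25+15+24+9+19 = 115
W → X → B → A → U → E → K → W: 17+6+25+15+28+9+10 = 110
… (352 more)
W → A → U → B → X → E → K → W: 18+15+10+6+13+9+10 = 81  ← best
The minimum is 81.
One optimal route: W → A → U → B → X → E → K → W (or its reverse).

Shortest round trip = 81 min.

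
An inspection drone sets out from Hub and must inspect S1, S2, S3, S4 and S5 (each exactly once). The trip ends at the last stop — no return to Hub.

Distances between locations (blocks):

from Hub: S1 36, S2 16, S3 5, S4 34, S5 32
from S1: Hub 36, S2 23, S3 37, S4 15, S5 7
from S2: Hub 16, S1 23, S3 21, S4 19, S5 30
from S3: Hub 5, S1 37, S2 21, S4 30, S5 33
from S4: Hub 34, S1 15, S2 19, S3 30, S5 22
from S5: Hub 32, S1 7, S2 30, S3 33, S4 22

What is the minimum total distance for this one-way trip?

There are 5! = 120 possible orderings.
Hub→S1→S2→S3→S4→S5: 36+23+21+30+22 = 132
Hub→S1→S2→S3→S5→S4: 36+23+21+33+22 = 135
Hub→S1→S2→S4→S3→S5: 36+23+19+30+33 = 141
Hub→S1→S2→S4→S5→S3: 36+23+19+22+33 = 133
Hub→S1→S2→S5→S3→S4: 36+23+30+33+30 = 152
Hub→S1→S2→S5→S4→S3: 36+23+30+22+30 = 141
Hub→S1→S3→S2→S4→S5: 36+37+21+19+22 = 135
Hub→S1→S3→S2→S5→S4: 36+37+21+30+22 = 146
Hub→S1→S3→S4→S2→S5: 36+37+30+19+30 = 152
Hub→S1→S3→S4→S5→S2: 36+37+30+22+30 = 155
Hub→S1→S3→S5→S2→S4: 36+37+33+30+19 = 155
Hub→S1→S3→S5→S4→S2: 36+37+33+22+19 = 147
Hub→S1→S4→S2→S3→S5: 36+15+19+21+33 = 124
Hub→S1→S4→S2→S5→S3: 36+15+19+30+33 = 133
… (106 more)
Hub→S3→S2→S4→S1→S5: 5+21+19+15+7 = 67  ← best
The minimum is 67.
One shortest path: Hub → S3 → S2 → S4 → S1 → S5.

67 blocks — the minimum one-way total.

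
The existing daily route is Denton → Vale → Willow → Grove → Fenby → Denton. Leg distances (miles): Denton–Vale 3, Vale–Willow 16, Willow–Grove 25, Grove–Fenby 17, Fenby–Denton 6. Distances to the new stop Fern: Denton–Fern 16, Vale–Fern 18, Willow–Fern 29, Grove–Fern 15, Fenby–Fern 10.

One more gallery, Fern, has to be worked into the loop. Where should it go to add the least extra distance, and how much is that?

Adding 8 miles by placing Fern on the Grove–Fenby leg.

Insertion cost between consecutive stops i–j is d(i,Fern) + d(Fern,j) − d(i,j):
  between Denton and Vale: 16 + 18 − 3 = 31
  between Vale and Willow: 18 + 29 − 16 = 31
  between Willow and Grove: 29 + 15 − 25 = 19
  between Grove and Fenby: 15 + 10 − 17 = 8
  between Fenby and Denton: 10 + 16 − 6 = 20
Cheapest insertion is between Grove and Fenby, adding 8.
New total = 67 + 8 = 75.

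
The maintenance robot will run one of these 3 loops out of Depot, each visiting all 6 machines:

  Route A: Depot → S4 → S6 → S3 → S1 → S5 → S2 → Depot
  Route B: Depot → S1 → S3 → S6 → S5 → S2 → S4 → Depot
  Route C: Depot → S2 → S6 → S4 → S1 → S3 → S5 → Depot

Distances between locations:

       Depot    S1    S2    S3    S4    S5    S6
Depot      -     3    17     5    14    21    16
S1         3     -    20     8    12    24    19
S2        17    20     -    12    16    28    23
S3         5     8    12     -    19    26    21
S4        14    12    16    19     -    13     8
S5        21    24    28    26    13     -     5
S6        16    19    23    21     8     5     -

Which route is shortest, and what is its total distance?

Route A: 14 + 8 + 21 + 8 + 24 + 28 + 17 = 120
Route B: 3 + 8 + 21 + 5 + 28 + 16 + 14 = 95
Route C: 17 + 23 + 8 + 12 + 8 + 26 + 21 = 115

95 — Route B is the shortest.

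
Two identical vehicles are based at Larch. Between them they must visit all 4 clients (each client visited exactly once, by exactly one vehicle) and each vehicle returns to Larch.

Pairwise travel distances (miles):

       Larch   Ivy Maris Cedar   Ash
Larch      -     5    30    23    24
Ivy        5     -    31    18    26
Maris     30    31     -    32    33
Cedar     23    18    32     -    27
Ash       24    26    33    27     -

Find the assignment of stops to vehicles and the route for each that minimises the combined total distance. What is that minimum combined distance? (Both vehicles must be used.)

122 miles — the smallest possible combined total.

Try each way of splitting the stops between the two vehicles (each non-empty) and, for each split, find the best tour for each vehicle:
  {Ivy} + {Maris, Cedar, Ash}: 10 + 112 = 122
  {Maris} + {Ivy, Cedar, Ash}: 60 + 74 = 134
  {Ivy, Maris} + {Cedar, Ash}: 66 + 74 = 140
  {Cedar} + {Ivy, Maris, Ash}: 46 + 93 = 139
  {Ivy, Cedar} + {Maris, Ash}: 46 + 87 = 133
  {Maris, Cedar} + {Ivy, Ash}: 85 + 55 = 140
  … (7 splits in total)
Best: vehicle 1 Larch → Ivy → Larch = 10; vehicle 2 Larch → Cedar → Maris → Ash → Larch = 112; combined 122.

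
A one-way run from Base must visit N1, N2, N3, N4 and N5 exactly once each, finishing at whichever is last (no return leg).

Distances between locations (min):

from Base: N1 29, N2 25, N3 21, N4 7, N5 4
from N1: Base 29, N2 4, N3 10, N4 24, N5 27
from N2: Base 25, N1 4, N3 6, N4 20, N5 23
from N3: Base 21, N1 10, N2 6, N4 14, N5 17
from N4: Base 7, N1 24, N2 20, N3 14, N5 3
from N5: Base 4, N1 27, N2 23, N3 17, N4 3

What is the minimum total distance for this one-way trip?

There are 5! = 120 possible orderings.
Base→N1→N2→N3→N4→N5: 29+4+6+14+3 = 56
Base→N1→N2→N3→N5→N4: 29+4+6+17+3 = 59
Base→N1→N2→N4→N3→N5: 29+4+20+14+17 = 84
Base→N1→N2→N4→N5→N3: 29+4+20+3+17 = 73
Base→N1→N2→N5→N3→N4: 29+4+23+17+14 = 87
Base→N1→N2→N5→N4→N3: 29+4+23+3+14 = 73
Base→N1→N3→N2→N4→N5: 29+10+6+20+3 = 68
Base→N1→N3→N2→N5→N4: 29+10+6+23+3 = 71
Base→N1→N3→N4→N2→N5: 29+10+14+20+23 = 96
Base→N1→N3→N4→N5→N2: 29+10+14+3+23 = 79
Base→N1→N3→N5→N2→N4: 29+10+17+23+20 = 99
Base→N1→N3→N5→N4→N2: 29+10+17+3+20 = 79
Base→N1→N4→N2→N3→N5: 29+24+20+6+17 = 96
Base→N1→N4→N2→N5→N3: 29+24+20+23+17 = 113
… (106 more)
Base→N5→N4→N3→N2→N1: 4+3+14+6+4 = 31  ← best
The minimum is 31.
One shortest path: Base → N5 → N4 → N3 → N2 → N1.

Minimum one-way distance = 31 min.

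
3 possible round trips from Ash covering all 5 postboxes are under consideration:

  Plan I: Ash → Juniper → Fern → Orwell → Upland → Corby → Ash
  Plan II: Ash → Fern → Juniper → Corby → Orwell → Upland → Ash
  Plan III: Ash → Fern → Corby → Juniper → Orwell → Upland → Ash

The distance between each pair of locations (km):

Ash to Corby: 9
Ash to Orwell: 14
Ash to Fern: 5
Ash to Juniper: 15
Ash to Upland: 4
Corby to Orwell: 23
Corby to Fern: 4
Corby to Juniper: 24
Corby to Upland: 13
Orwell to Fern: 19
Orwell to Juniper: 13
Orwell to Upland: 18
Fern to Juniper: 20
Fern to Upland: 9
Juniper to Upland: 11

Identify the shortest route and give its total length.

Shortest is Plan III, total 68 km.

Plan I: 15 + 20 + 19 + 18 + 13 + 9 = 94
Plan II: 5 + 20 + 24 + 23 + 18 + 4 = 94
Plan III: 5 + 4 + 24 + 13 + 18 + 4 = 68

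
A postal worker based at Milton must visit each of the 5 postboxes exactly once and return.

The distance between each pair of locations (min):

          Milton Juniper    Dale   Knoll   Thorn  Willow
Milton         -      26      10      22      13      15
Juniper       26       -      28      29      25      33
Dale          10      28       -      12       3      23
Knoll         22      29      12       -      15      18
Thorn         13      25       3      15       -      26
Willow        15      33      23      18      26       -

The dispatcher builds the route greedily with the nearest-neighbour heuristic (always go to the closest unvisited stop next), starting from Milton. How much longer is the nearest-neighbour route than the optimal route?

6 min longer than the optimal tour.

Milton: Dale=10, Thorn=13, Willow=15, Knoll=22, Juniper=26 ⇒ Dale
Dale: Thorn=3, Knoll=12, Willow=23, Juniper=28 ⇒ Thorn
Thorn: Knoll=15, Juniper=25, Willow=26 ⇒ Knoll
Knoll: Willow=18, Juniper=29 ⇒ Willow
Willow: Juniper=33 ⇒ Juniper
NN route Milton → Dale → Thorn → Knoll → Willow → Juniper → Milton costs 105.
Optimal: Milton → Juniper → Thorn → Dale → Knoll → Willow → Milton costs 99 (by enumerating all 60 distinct tours).
Excess = 105 − 99 = 6.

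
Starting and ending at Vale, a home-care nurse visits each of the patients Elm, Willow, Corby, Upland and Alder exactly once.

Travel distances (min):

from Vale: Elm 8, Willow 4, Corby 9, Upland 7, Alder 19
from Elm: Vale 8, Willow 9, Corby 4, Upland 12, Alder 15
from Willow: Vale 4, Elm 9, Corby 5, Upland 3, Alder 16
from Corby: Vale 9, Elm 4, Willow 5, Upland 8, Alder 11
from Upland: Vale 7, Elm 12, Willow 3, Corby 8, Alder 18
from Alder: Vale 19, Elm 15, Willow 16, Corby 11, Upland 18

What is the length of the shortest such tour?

With 5 stops there are 5!/2 = 60 distinct round trips (a route and its reverse cost the same).
Vale → Elm → Willow → Corby → Upland → Alder → Vale: 8+9+5+8+18+19 = 67
Vale → Elm → Willow → Corby → Alder → Upland → Vale: 8+9+5+11+18+7 = 58
Vale → Elm → Willow → Upland → Corby → Alder → Vale: 8+9+3+8+11+19 = 58
Vale → Elm → Willow → Upland → Alder → Corby → Vale: 8+9+3+18+11+9 = 58
Vale → Elm → Willow → Alder → Corby → Upland → Vale: 8+9+16+11+8+7 = 59
Vale → Elm → Willow → Alder → Upland → Corby → Vale: 8+9+16+18+8+9 = 68
Vale → Elm → Corby → Willow → Upland → Alder → Vale: 8+4+5+3+18+19 = 57
Vale → Elm → Corby → Willow → Alder → Upland → Vale: 8+4+5+16+18+7 = 58
Vale → Elm → Corby → Upland → Willow → Alder → Vale: 8+4+8+3+16+19 = 58
Vale → Elm → Corby → Upland → Alder → Willow → Vale: 8+4+8+18+16+4 = 58
Vale → Elm → Corby → Alder → Willow → Upland → Vale: 8+4+11+16+3+7 = 49
Vale → Elm → Corby → Alder → Upland → Willow → Vale: 8+4+11+18+3+4 = 48
Vale → Elm → Upland → Willow → Corby → Alder → Vale: 8+12+3+5+11+19 = 58
Vale → Elm → Upland → Willow → Alder → Corby → Vale: 8+12+3+16+11+9 = 59
… (46 more)
The minimum is 48.
One optimal route: Vale → Elm → Corby → Alder → Upland → Willow → Vale (or its reverse).

48 min — the shortest possible round trip.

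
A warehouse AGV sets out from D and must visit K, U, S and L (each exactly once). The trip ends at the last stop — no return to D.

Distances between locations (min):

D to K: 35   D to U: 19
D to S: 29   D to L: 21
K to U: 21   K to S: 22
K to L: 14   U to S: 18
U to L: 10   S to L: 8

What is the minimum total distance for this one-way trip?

Shortest open route: 59 min.

There are 4! = 24 possible orderings.
D - K - U - S - L: 35+21+18+8 = 82
D - K - U - L - S: 35+21+10+8 = 74
D - K - S - U - L: 35+22+18+10 = 85
D - K - S - L - U: 35+22+8+10 = 75
D - K - L - U - S: 35+14+10+18 = 77
D - K - L - S - U: 35+14+8+18 = 75
D - U - K - S - L: 19+21+22+8 = 70
D - U - K - L - S: 19+21+14+8 = 62
D - U - S - K - L: 19+18+22+14 = 73
D - U - S - L - K: 19+18+8+14 = 59
D - U - L - K - S: 19+10+14+22 = 65
D - U - L - S - K: 19+10+8+22 = 59
D - S - K - U - L: 29+22+21+10 = 82
D - S - K - L - U: 29+22+14+10 = 75
… (10 more)
The minimum is 59.
One shortest path: D → U → S → L → K.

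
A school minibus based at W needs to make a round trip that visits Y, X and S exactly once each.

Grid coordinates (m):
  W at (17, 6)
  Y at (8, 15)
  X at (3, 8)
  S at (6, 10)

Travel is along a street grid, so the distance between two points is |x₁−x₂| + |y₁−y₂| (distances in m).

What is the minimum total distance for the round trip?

46 m — the shortest possible round trip.

There are 3 distinct closed tours to check (reversals are equivalent).
W - Y - X - S - W: 18+12+5+15 = 50
W - Y - S - X - W: 18+7+5+16 = 46
W - X - Y - S - W: 16+12+7+15 = 50
The minimum is 46.
One optimal route: W → Y → S → X → W (or its reverse).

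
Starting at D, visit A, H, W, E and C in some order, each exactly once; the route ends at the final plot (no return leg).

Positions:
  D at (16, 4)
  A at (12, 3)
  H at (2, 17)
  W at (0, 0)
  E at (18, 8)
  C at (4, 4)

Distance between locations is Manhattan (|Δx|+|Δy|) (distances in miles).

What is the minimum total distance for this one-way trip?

There are 5! = 120 possible orderings.
D - A - H - W - E - C: 5+24+19+26+18 = 92
D - A - H - W - C - E: 5+24+19+8+18 = 74
D - A - H - E - W - C: 5+24+25+26+8 = 88
D - A - H - E - C - W: 5+24+25+18+8 = 80
D - A - H - C - W - E: 5+24+15+8+26 = 78
D - A - H - C - E - W: 5+24+15+18+26 = 88
D - A - W - H - E - C: 5+15+19+25+18 = 82
D - A - W - H - C - E: 5+15+19+15+18 = 72
D - A - W - E - H - C: 5+15+26+25+15 = 86
D - A - W - E - C - H: 5+15+26+18+15 = 79
D - A - W - C - H - E: 5+15+8+15+25 = 68
D - A - W - C - E - H: 5+15+8+18+25 = 71
D - A - E - H - W - C: 5+11+25+19+8 = 68
D - A - E - H - C - W: 5+11+25+15+8 = 64
… (106 more)
D - E - A - C - W - H: 6+11+9+8+19 = 53  ← best
The minimum is 53.
One shortest path: D → E → A → C → W → H.

53 miles — the minimum one-way total.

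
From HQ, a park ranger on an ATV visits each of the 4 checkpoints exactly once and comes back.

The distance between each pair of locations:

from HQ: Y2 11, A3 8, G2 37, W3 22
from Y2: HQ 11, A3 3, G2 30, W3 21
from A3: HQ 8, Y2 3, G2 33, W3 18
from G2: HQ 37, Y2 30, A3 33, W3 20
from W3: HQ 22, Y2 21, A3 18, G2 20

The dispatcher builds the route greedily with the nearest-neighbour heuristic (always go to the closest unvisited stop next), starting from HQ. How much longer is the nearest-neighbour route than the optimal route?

The nearest-neighbour route is 6 longer than optimal.

HQ: A3=8, Y2=11, W3=22, G2=37 ⇒ A3
A3: Y2=3, W3=18, G2=33 ⇒ Y2
Y2: W3=21, G2=30 ⇒ W3
W3: G2=20 ⇒ G2
NN route HQ → A3 → Y2 → W3 → G2 → HQ costs 89.
Optimal: HQ → A3 → Y2 → G2 → W3 → HQ costs 83 (by enumerating all 12 distinct tours).
Excess = 89 − 83 = 6.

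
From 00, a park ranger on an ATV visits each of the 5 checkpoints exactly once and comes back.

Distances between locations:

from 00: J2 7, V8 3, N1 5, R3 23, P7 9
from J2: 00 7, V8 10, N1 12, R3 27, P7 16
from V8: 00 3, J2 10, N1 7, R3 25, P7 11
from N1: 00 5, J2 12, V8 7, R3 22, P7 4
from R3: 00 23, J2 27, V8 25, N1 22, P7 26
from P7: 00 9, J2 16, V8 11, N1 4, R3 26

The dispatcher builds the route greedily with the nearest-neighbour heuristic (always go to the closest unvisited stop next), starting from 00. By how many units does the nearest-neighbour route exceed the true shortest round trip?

00: V8=3, N1=5, J2=7, P7=9, R3=23 ⇒ V8
V8: N1=7, J2=10, P7=11, R3=25 ⇒ N1
N1: P7=4, J2=12, R3=22 ⇒ P7
P7: J2=16, R3=26 ⇒ J2
J2: R3=27 ⇒ R3
NN route 00 → V8 → N1 → P7 → J2 → R3 → 00 costs 80.
Optimal: 00 → J2 → R3 → N1 → P7 → V8 → 00 costs 74 (by enumerating all 60 distinct tours).
Excess = 80 − 74 = 6.

The nearest-neighbour route is 6 longer than optimal.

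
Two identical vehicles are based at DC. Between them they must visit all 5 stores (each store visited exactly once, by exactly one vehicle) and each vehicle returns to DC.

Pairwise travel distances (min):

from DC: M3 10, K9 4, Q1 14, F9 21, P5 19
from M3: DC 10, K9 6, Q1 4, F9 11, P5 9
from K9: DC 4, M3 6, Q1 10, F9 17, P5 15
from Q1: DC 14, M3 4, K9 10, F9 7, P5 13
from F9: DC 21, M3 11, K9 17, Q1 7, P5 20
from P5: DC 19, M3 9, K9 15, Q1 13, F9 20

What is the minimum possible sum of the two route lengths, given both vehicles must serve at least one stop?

Check every non-empty split of the stops between the two vehicles; for each half take its own optimal tour:
  {M3} + {K9, Q1, F9, P5}: 20 + 60 = 80
  {K9} + {M3, Q1, F9, P5}: 8 + 60 = 68
  {M3, K9} + {Q1, F9, P5}: 20 + 60 = 80
  {Q1} + {M3, K9, F9, P5}: 28 + 60 = 88
  {M3, Q1} + {K9, F9, P5}: 28 + 60 = 88
  {K9, Q1} + {M3, F9, P5}: 28 + 60 = 88
  … (15 splits in total)
Best: vehicle 1 DC → K9 → DC = 8; vehicle 2 DC → M3 → Q1 → F9 → P5 → DC = 60; combined 68.

Minimum combined distance: 68 min.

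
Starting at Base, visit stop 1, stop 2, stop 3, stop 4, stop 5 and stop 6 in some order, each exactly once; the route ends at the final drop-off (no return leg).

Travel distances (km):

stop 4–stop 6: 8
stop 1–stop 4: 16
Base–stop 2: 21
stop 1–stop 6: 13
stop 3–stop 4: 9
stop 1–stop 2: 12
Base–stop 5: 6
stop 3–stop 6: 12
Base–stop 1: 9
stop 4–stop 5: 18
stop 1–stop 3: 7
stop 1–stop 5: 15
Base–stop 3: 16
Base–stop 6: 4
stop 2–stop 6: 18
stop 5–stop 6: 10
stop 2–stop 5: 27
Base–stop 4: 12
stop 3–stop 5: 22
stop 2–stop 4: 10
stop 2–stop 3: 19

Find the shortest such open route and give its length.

There are 6! = 720 possible orderings.
Base - stop 1 - stop 2 - stop 3 - stop 4 - stop 5 - stop 6: 9+12+19+9+18+10 = 77
Base - stop 1 - stop 2 - stop 3 - stop 4 - stop 6 - stop 5: 9+12+19+9+8+10 = 67
Base - stop 1 - stop 2 - stop 3 - stop 5 - stop 4 - stop 6: 9+12+19+22+18+8 = 88
Base - stop 1 - stop 2 - stop 3 - stop 5 - stop 6 - stop 4: 9+12+19+22+10+8 = 80
Base - stop 1 - stop 2 - stop 3 - stop 6 - stop 4 - stop 5: 9+12+19+12+8+18 = 78
Base - stop 1 - stop 2 - stop 3 - stop 6 - stop 5 - stop 4: 9+12+19+12+10+18 = 80
Base - stop 1 - stop 2 - stop 4 - stop 3 - stop 5 - stop 6: 9+12+10+9+22+10 = 72
Base - stop 1 - stop 2 - stop 4 - stop 3 - stop 6 - stop 5: 9+12+10+9+12+10 = 62
… (712 more)
Base - stop 5 - stop 6 - stop 4 - stop 3 - stop 1 - stop 2: 6+10+8+9+7+12 = 52  ← best
The minimum is 52.
One shortest path: Base → stop 5 → stop 6 → stop 4 → stop 3 → stop 1 → stop 2.

Shortest open route: 52 km.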